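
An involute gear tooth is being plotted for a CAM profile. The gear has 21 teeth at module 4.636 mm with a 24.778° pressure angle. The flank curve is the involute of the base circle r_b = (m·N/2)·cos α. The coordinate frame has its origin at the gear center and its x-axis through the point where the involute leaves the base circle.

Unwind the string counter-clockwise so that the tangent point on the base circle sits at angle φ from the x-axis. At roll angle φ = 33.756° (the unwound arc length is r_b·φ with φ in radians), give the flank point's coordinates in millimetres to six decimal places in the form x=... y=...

pitch radius r_p = m·N/2 = 4.636·21/2 = 48.678000
base radius r_b = r_p·cos α = 48.678000·cos 24.778° = 44.196629
roll angle φ = 33.756° = 0.58915334 rad
x = r_b·(cos φ + φ·sin φ) = 44.196629·(0.83141143 + 0.58915334·0.55565730) = 51.214116
y = r_b·(sin φ − φ·cos φ) = 44.196629·(0.55565730 − 0.58915334·0.83141143) = 2.909397

x=51.214116 y=2.909397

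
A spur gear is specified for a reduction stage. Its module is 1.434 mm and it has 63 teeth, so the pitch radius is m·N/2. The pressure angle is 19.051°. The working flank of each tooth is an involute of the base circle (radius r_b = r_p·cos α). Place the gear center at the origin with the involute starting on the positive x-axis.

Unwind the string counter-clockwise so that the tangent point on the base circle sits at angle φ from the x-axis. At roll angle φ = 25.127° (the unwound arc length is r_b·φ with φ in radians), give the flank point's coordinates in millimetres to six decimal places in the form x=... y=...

x=46.607442 y=1.177480

pitch radius r_p = m·N/2 = 1.434·63/2 = 45.171000
base radius r_b = r_p·cos α = 45.171000·cos 19.051° = 42.696912
roll angle φ = 25.127° = 0.43854888 rad
x = r_b·(cos φ + φ·sin φ) = 42.696912·(0.90536880 + 0.43854888·0.42462611) = 46.607442
y = r_b·(sin φ − φ·cos φ) = 42.696912·(0.42462611 − 0.43854888·0.90536880) = 1.177480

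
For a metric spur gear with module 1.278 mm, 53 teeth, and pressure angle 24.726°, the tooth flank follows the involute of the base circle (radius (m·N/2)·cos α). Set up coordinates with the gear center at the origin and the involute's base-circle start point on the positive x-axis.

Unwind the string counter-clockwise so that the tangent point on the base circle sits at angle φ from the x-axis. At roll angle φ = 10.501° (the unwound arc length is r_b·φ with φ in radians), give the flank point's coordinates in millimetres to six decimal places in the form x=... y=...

x=31.274346 y=0.062916

pitch radius r_p = m·N/2 = 1.278·53/2 = 33.867000
base radius r_b = r_p·cos α = 33.867000·cos 24.726° = 30.762021
roll angle φ = 10.501° = 0.18327702 rad
x = r_b·(cos φ + φ·sin φ) = 30.762021·(0.98325173 + 0.18327702·0.18225269) = 31.274346
y = r_b·(sin φ − φ·cos φ) = 30.762021·(0.18225269 − 0.18327702·0.98325173) = 0.062916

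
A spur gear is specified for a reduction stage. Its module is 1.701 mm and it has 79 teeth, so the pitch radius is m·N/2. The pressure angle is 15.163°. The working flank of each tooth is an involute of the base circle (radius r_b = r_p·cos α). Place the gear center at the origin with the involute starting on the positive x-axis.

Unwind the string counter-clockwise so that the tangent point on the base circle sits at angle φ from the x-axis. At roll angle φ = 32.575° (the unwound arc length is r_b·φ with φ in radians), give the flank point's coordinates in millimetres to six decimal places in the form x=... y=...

pitch radius r_p = m·N/2 = 1.701·79/2 = 67.189500
base radius r_b = r_p·cos α = 67.189500·cos 15.163° = 64.850338
roll angle φ = 32.575° = 0.56854100 rad
x = r_b·(cos φ + φ·sin φ) = 64.850338·(0.84268740 + 0.56854100·0.53840314) = 74.499528
y = r_b·(sin φ − φ·cos φ) = 64.850338·(0.53840314 − 0.56854100·0.84268740) = 3.845677

x=74.499528 y=3.845677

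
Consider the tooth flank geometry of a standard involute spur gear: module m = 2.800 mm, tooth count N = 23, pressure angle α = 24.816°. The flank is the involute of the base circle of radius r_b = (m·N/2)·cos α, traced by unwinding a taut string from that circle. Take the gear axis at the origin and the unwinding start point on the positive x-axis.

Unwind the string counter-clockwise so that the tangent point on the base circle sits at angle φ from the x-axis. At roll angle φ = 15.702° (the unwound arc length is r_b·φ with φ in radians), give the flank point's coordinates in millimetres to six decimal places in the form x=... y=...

x=30.303664 y=0.199017

pitch radius r_p = m·N/2 = 2.800·23/2 = 32.200000
base radius r_b = r_p·cos α = 32.200000·cos 24.816° = 29.226662
roll angle φ = 15.702° = 0.27405160 rad
x = r_b·(cos φ + φ·sin φ) = 29.226662·(0.96268230 + 0.27405160·0.27063405) = 30.303664
y = r_b·(sin φ − φ·cos φ) = 29.226662·(0.27063405 − 0.27405160·0.96268230) = 0.199017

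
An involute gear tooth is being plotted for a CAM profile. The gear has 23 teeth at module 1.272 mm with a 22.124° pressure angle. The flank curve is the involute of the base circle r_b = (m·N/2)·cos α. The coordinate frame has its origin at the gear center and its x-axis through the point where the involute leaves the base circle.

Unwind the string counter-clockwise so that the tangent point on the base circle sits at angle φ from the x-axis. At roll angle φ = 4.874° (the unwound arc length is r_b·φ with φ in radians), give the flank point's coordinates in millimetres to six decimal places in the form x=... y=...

x=13.599896 y=0.002779

pitch radius r_p = m·N/2 = 1.272·23/2 = 14.628000
base radius r_b = r_p·cos α = 14.628000·cos 22.124° = 13.550954
roll angle φ = 4.874° = 0.08506735 rad
x = r_b·(cos φ + φ·sin φ) = 13.550954·(0.99638395 + 0.08506735·0.08496479) = 13.599896
y = r_b·(sin φ − φ·cos φ) = 13.550954·(0.08496479 − 0.08506735·0.99638395) = 0.002779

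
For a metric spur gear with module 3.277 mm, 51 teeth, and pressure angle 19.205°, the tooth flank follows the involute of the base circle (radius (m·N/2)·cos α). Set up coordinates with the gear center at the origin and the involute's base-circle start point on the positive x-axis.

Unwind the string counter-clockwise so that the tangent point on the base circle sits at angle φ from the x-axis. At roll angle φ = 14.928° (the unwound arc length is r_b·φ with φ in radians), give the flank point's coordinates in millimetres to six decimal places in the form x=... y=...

x=81.546120 y=0.462076

pitch radius r_p = m·N/2 = 3.277·51/2 = 83.563500
base radius r_b = r_p·cos α = 83.563500·cos 19.205° = 78.912996
roll angle φ = 14.928° = 0.26054275 rad
x = r_b·(cos φ + φ·sin φ) = 78.912996·(0.96625031 + 0.26054275·0.25760502) = 81.546120
y = r_b·(sin φ − φ·cos φ) = 78.912996·(0.25760502 − 0.26054275·0.96625031) = 0.462076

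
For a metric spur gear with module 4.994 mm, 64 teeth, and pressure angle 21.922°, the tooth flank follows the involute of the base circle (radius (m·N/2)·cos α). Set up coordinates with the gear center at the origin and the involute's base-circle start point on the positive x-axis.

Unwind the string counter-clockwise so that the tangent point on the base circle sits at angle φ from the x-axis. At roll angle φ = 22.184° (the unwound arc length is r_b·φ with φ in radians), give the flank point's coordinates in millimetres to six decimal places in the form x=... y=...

pitch radius r_p = m·N/2 = 4.994·64/2 = 159.808000
base radius r_b = r_p·cos α = 159.808000·cos 21.922° = 148.252758
roll angle φ = 22.184° = 0.38718384 rad
x = r_b·(cos φ + φ·sin φ) = 148.252758·(0.92597606 + 0.38718384·0.37758222) = 158.952129
y = r_b·(sin φ − φ·cos φ) = 148.252758·(0.37758222 − 0.38718384·0.92597606) = 2.825587

x=158.952129 y=2.825587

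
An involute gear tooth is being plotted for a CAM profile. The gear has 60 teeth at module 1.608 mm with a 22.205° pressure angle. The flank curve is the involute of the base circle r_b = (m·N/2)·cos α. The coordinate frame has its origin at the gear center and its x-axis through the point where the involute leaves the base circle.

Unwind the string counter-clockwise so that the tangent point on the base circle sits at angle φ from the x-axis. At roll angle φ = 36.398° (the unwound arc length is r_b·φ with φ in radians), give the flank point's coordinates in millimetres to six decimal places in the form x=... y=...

pitch radius r_p = m·N/2 = 1.608·60/2 = 48.240000
base radius r_b = r_p·cos α = 48.240000·cos 22.205° = 44.662406
roll angle φ = 36.398° = 0.63526494 rad
x = r_b·(cos φ + φ·sin φ) = 44.662406·(0.80491451 + 0.63526494·0.59339079) = 52.785376
y = r_b·(sin φ − φ·cos φ) = 44.662406·(0.59339079 − 0.63526494·0.80491451) = 3.664855

x=52.785376 y=3.664855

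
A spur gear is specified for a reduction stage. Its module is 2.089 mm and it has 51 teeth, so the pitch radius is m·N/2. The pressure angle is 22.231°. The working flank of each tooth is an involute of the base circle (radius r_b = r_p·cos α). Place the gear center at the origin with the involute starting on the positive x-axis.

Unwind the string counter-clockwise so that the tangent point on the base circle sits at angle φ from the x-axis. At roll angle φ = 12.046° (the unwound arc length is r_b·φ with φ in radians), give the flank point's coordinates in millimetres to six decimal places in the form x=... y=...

x=50.387544 y=0.152073

pitch radius r_p = m·N/2 = 2.089·51/2 = 53.269500
base radius r_b = r_p·cos α = 53.269500·cos 22.231° = 49.309766
roll angle φ = 12.046° = 0.21024236 rad
x = r_b·(cos φ + φ·sin φ) = 49.309766·(0.97798036 + 0.21024236·0.20869693) = 50.387544
y = r_b·(sin φ − φ·cos φ) = 49.309766·(0.20869693 − 0.21024236·0.97798036) = 0.152073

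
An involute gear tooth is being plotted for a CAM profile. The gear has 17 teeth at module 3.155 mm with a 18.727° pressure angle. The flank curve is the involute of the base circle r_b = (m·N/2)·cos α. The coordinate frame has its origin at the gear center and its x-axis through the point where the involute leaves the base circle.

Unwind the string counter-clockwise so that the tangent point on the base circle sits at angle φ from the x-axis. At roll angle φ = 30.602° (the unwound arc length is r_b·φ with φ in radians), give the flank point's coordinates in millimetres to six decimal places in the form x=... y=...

x=28.766064 y=1.253475

pitch radius r_p = m·N/2 = 3.155·17/2 = 26.817500
base radius r_b = r_p·cos α = 26.817500·cos 18.727° = 25.397757
roll angle φ = 30.602° = 0.53410566 rad
x = r_b·(cos φ + φ·sin φ) = 25.397757·(0.86072426 + 0.53410566·0.50907146) = 28.766064
y = r_b·(sin φ − φ·cos φ) = 25.397757·(0.50907146 − 0.53410566·0.86072426) = 1.253475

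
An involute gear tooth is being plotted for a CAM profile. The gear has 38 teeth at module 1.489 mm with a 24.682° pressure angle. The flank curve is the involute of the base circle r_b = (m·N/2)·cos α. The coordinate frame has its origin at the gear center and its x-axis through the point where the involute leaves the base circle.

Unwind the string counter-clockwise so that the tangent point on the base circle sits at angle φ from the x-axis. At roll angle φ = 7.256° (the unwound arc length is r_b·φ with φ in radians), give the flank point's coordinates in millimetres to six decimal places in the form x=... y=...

pitch radius r_p = m·N/2 = 1.489·38/2 = 28.291000
base radius r_b = r_p·cos α = 28.291000·cos 24.682° = 25.706318
roll angle φ = 7.256° = 0.12664109 rad
x = r_b·(cos φ + φ·sin φ) = 25.706318·(0.99199173 + 0.12664109·0.12630285) = 25.911630
y = r_b·(sin φ − φ·cos φ) = 25.706318·(0.12630285 − 0.12664109·0.99199173) = 0.017376

x=25.911630 y=0.017376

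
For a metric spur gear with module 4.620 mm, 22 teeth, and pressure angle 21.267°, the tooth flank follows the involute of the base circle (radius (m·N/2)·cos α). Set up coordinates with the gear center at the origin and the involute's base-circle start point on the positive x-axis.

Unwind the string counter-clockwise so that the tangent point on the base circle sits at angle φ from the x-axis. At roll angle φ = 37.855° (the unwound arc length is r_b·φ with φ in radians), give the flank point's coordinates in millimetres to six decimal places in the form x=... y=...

x=56.594756 y=4.357197

pitch radius r_p = m·N/2 = 4.620·22/2 = 50.820000
base radius r_b = r_p·cos α = 50.820000·cos 21.267° = 47.359173
roll angle φ = 37.855° = 0.66069439 rad
x = r_b·(cos φ + φ·sin φ) = 47.359173·(0.78956630 + 0.66069439·0.61366527) = 56.594756
y = r_b·(sin φ − φ·cos φ) = 47.359173·(0.61366527 − 0.66069439·0.78956630) = 4.357197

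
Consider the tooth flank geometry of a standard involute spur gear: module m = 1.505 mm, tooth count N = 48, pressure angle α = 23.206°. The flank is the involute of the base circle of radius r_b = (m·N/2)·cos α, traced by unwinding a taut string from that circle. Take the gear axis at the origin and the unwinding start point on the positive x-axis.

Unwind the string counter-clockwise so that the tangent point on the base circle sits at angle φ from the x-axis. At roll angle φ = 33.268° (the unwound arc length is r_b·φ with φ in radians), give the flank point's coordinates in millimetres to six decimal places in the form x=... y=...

pitch radius r_p = m·N/2 = 1.505·48/2 = 36.120000
base radius r_b = r_p·cos α = 36.120000·cos 23.206° = 33.197678
roll angle φ = 33.268° = 0.58063614 rad
x = r_b·(cos φ + φ·sin φ) = 33.197678·(0.83611386 + 0.58063614·0.54855593) = 38.330878
y = r_b·(sin φ − φ·cos φ) = 33.197678·(0.54855593 − 0.58063614·0.83611386) = 2.094043

x=38.330878 y=2.094043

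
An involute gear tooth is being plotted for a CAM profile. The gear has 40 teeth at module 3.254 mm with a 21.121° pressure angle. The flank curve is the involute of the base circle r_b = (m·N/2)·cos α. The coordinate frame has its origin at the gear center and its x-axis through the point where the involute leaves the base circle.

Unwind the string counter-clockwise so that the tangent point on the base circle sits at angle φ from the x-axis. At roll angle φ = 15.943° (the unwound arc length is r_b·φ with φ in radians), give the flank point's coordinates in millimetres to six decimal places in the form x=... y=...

x=63.012960 y=0.432614

pitch radius r_p = m·N/2 = 3.254·40/2 = 65.080000
base radius r_b = r_p·cos α = 65.080000·cos 21.121° = 60.708025
roll angle φ = 15.943° = 0.27825784 rad
x = r_b·(cos φ + φ·sin φ) = 60.708025·(0.96153543 + 0.27825784·0.27468092) = 63.012960
y = r_b·(sin φ − φ·cos φ) = 60.708025·(0.27468092 − 0.27825784·0.96153543) = 0.432614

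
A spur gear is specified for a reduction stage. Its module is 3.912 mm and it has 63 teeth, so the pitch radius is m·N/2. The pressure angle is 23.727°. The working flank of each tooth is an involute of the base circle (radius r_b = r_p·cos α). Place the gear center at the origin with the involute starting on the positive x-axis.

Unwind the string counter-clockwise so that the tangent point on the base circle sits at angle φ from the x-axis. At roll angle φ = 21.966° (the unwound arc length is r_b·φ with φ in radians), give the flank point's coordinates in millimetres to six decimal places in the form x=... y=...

x=120.800279 y=2.087959

pitch radius r_p = m·N/2 = 3.912·63/2 = 123.228000
base radius r_b = r_p·cos α = 123.228000·cos 23.727° = 112.811916
roll angle φ = 21.966° = 0.38337902 rad
x = r_b·(cos φ + φ·sin φ) = 112.811916·(0.92740599 + 0.38337902·0.37405633) = 120.800279
y = r_b·(sin φ − φ·cos φ) = 112.811916·(0.37405633 − 0.38337902·0.92740599) = 2.087959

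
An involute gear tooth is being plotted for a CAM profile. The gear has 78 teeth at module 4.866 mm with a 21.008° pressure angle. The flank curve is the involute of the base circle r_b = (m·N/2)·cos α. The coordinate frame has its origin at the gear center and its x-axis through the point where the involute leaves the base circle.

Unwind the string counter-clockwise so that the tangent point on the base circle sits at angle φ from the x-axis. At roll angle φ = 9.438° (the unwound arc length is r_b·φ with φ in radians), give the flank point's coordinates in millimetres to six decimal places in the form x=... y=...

pitch radius r_p = m·N/2 = 4.866·78/2 = 189.774000
base radius r_b = r_p·cos α = 189.774000·cos 21.008° = 177.159794
roll angle φ = 9.438° = 0.16472417 rad
x = r_b·(cos φ + φ·sin φ) = 177.159794·(0.98646362 + 0.16472417·0.16398025) = 179.547046
y = r_b·(sin φ − φ·cos φ) = 177.159794·(0.16398025 − 0.16472417·0.98646362) = 0.263231

x=179.547046 y=0.263231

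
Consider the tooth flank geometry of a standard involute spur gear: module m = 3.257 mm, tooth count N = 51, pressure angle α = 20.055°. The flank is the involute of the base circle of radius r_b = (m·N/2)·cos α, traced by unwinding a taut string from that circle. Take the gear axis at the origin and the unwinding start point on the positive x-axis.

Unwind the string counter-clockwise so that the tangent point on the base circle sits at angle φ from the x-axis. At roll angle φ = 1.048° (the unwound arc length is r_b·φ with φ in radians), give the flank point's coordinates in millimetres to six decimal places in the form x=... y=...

x=78.030507 y=0.000159

pitch radius r_p = m·N/2 = 3.257·51/2 = 83.053500
base radius r_b = r_p·cos α = 83.053500·cos 20.055° = 78.017457
roll angle φ = 1.048° = 0.01829105 rad
x = r_b·(cos φ + φ·sin φ) = 78.017457·(0.99983272 + 0.01829105·0.01829003) = 78.030507
y = r_b·(sin φ − φ·cos φ) = 78.017457·(0.01829003 − 0.01829105·0.99983272) = 0.000159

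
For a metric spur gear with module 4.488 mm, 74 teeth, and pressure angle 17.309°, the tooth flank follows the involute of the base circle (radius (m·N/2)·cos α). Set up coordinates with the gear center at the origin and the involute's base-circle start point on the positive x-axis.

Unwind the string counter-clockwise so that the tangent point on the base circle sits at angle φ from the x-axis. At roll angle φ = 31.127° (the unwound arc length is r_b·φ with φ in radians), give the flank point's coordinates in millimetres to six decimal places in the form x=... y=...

x=180.233098 y=8.225801

pitch radius r_p = m·N/2 = 4.488·74/2 = 166.056000
base radius r_b = r_p·cos α = 166.056000·cos 17.309° = 158.536001
roll angle φ = 31.127° = 0.54326864 rad
x = r_b·(cos φ + φ·sin φ) = 158.536001·(0.85602358 + 0.54326864·0.51693678) = 180.233098
y = r_b·(sin φ − φ·cos φ) = 158.536001·(0.51693678 − 0.54326864·0.85602358) = 8.225801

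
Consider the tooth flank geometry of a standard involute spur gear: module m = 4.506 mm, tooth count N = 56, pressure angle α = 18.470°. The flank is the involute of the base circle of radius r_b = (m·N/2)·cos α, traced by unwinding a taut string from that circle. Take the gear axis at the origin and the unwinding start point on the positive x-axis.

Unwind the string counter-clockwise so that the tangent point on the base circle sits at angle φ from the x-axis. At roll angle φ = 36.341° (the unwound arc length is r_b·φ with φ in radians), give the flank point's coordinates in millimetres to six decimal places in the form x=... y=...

x=141.372987 y=9.774849

pitch radius r_p = m·N/2 = 4.506·56/2 = 126.168000
base radius r_b = r_p·cos α = 126.168000·cos 18.470° = 119.669044
roll angle φ = 36.341° = 0.63427010 rad
x = r_b·(cos φ + φ·sin φ) = 119.669044·(0.80550444 + 0.63427010·0.59258974) = 141.372987
y = r_b·(sin φ − φ·cos φ) = 119.669044·(0.59258974 − 0.63427010·0.80550444) = 9.774849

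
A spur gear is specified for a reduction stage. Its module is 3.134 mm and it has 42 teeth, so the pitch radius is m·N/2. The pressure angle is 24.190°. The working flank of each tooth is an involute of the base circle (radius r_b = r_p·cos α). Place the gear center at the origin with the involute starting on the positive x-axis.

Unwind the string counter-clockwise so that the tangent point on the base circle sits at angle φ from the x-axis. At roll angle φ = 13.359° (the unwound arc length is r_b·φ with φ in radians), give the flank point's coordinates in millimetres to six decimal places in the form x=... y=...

x=61.644708 y=0.252275

pitch radius r_p = m·N/2 = 3.134·42/2 = 65.814000
base radius r_b = r_p·cos α = 65.814000·cos 24.190° = 60.034981
roll angle φ = 13.359° = 0.23315853 rad
x = r_b·(cos φ + φ·sin φ) = 60.034981·(0.97294146 + 0.23315853·0.23105174) = 61.644708
y = r_b·(sin φ − φ·cos φ) = 60.034981·(0.23105174 − 0.23315853·0.97294146) = 0.252275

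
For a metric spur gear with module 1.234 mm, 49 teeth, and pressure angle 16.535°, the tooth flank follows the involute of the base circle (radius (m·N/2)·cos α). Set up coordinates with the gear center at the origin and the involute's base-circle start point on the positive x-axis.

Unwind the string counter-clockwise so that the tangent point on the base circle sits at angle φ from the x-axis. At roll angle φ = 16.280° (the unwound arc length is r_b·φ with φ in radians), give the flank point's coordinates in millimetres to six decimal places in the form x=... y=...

x=30.129203 y=0.219838

pitch radius r_p = m·N/2 = 1.234·49/2 = 30.233000
base radius r_b = r_p·cos α = 30.233000·cos 16.535° = 28.982746
roll angle φ = 16.280° = 0.28413960 rad
x = r_b·(cos φ + φ·sin φ) = 28.982746·(0.95990320 + 0.28413960·0.28033166) = 30.129203
y = r_b·(sin φ − φ·cos φ) = 28.982746·(0.28033166 − 0.28413960·0.95990320) = 0.219838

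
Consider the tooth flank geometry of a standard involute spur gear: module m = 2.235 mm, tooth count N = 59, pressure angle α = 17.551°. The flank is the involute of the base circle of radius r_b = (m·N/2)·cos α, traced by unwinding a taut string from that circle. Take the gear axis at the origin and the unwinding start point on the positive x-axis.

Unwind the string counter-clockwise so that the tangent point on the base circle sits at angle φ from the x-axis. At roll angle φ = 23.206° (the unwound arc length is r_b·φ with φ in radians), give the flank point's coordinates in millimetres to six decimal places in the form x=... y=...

x=67.809846 y=1.369518

pitch radius r_p = m·N/2 = 2.235·59/2 = 65.932500
base radius r_b = r_p·cos α = 65.932500·cos 17.551° = 62.863270
roll angle φ = 23.206° = 0.40502111 rad
x = r_b·(cos φ + φ·sin φ) = 62.863270·(0.91909408 + 0.40502111·0.39403816) = 67.809846
y = r_b·(sin φ − φ·cos φ) = 62.863270·(0.39403816 − 0.40502111·0.91909408) = 1.369518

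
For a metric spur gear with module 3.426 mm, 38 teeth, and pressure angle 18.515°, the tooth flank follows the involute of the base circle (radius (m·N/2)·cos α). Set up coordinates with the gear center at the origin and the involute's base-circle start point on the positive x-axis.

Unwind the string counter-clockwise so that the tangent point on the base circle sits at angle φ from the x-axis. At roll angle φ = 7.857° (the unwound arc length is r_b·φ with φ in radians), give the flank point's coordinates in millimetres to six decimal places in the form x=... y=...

pitch radius r_p = m·N/2 = 3.426·38/2 = 65.094000
base radius r_b = r_p·cos α = 65.094000·cos 18.515° = 61.724771
roll angle φ = 7.857° = 0.13713052 rad
x = r_b·(cos φ + φ·sin φ) = 61.724771·(0.99061234 + 0.13713052·0.13670114) = 62.302405
y = r_b·(sin φ − φ·cos φ) = 61.724771·(0.13670114 − 0.13713052·0.99061234) = 0.052957

x=62.302405 y=0.052957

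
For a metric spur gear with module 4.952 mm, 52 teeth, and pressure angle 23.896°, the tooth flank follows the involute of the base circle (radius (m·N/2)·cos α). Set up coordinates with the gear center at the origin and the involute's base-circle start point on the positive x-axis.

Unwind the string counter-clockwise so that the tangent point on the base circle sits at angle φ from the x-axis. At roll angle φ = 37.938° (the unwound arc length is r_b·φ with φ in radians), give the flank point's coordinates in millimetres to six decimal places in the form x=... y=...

x=140.760579 y=10.899502

pitch radius r_p = m·N/2 = 4.952·52/2 = 128.752000
base radius r_b = r_p·cos α = 128.752000·cos 23.896° = 117.715667
roll angle φ = 37.938° = 0.66214301 rad
x = r_b·(cos φ + φ·sin φ) = 117.715667·(0.78867650 + 0.66214301·0.61480841) = 140.760579
y = r_b·(sin φ − φ·cos φ) = 117.715667·(0.61480841 − 0.66214301·0.78867650) = 10.899502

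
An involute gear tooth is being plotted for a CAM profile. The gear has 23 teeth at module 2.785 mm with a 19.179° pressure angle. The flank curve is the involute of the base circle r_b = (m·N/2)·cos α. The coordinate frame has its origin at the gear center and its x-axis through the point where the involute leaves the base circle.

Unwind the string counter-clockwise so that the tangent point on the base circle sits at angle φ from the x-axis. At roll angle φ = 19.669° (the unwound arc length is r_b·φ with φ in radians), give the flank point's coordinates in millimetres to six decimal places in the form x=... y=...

pitch radius r_p = m·N/2 = 2.785·23/2 = 32.027500
base radius r_b = r_p·cos α = 32.027500·cos 19.179° = 30.249873
roll angle φ = 19.669° = 0.34328881 rad
x = r_b·(cos φ + φ·sin φ) = 30.249873·(0.94165279 + 0.34328881·0.33658582) = 31.980133
y = r_b·(sin φ − φ·cos φ) = 30.249873·(0.33658582 − 0.34328881·0.94165279) = 0.403139

x=31.980133 y=0.403139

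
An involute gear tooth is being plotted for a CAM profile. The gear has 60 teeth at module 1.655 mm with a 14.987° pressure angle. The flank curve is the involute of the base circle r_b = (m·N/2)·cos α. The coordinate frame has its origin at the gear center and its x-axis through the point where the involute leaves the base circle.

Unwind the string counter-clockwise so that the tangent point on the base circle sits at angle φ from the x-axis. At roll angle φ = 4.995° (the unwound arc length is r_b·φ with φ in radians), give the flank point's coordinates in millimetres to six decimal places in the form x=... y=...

pitch radius r_p = m·N/2 = 1.655·60/2 = 49.650000
base radius r_b = r_p·cos α = 49.650000·cos 14.987° = 47.961132
roll angle φ = 4.995° = 0.08717920 rad
x = r_b·(cos φ + φ·sin φ) = 47.961132·(0.99620230 + 0.08717920·0.08706881) = 48.143043
y = r_b·(sin φ − φ·cos φ) = 47.961132·(0.08706881 − 0.08717920·0.99620230) = 0.010585

x=48.143043 y=0.010585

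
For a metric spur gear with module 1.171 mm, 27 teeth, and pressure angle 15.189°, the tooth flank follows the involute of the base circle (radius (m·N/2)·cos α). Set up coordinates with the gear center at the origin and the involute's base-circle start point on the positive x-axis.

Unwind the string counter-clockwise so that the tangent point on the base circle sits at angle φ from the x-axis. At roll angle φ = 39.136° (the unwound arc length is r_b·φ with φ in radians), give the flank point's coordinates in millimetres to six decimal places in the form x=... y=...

pitch radius r_p = m·N/2 = 1.171·27/2 = 15.808500
base radius r_b = r_p·cos α = 15.808500·cos 15.189° = 15.256259
roll angle φ = 39.136° = 0.68305206 rad
x = r_b·(cos φ + φ·sin φ) = 15.256259·(0.77564999 + 0.68305206·0.63116329) = 18.410755
y = r_b·(sin φ − φ·cos φ) = 15.256259·(0.63116329 − 0.68305206·0.77564999) = 1.546282

x=18.410755 y=1.546282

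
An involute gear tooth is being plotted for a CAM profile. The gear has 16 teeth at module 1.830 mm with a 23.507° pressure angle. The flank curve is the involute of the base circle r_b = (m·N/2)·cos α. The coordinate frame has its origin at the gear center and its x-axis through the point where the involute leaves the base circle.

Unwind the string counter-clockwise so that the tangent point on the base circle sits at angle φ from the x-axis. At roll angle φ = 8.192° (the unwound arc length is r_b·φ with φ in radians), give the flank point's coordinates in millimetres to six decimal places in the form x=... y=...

pitch radius r_p = m·N/2 = 1.830·16/2 = 14.640000
base radius r_b = r_p·cos α = 14.640000·cos 23.507° = 13.425046
roll angle φ = 8.192° = 0.14297737 rad
x = r_b·(cos φ + φ·sin φ) = 13.425046·(0.98979614 + 0.14297737·0.14249073) = 13.561567
y = r_b·(sin φ − φ·cos φ) = 13.425046·(0.14249073 − 0.14297737·0.98979614) = 0.013053

x=13.561567 y=0.013053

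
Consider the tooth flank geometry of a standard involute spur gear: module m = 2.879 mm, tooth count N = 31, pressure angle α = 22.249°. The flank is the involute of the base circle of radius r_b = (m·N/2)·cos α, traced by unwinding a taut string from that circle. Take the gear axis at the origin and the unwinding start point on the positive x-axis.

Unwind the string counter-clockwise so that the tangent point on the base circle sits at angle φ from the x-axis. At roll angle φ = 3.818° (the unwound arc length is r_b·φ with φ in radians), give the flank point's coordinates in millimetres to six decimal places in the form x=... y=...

pitch radius r_p = m·N/2 = 2.879·31/2 = 44.624500
base radius r_b = r_p·cos α = 44.624500·cos 22.249° = 41.302077
roll angle φ = 3.818° = 0.06663667 rad
x = r_b·(cos φ + φ·sin φ) = 41.302077·(0.99778060 + 0.06663667·0.06658737) = 41.393675
y = r_b·(sin φ − φ·cos φ) = 41.302077·(0.06658737 − 0.06663667·0.99778060) = 0.004072

x=41.393675 y=0.004072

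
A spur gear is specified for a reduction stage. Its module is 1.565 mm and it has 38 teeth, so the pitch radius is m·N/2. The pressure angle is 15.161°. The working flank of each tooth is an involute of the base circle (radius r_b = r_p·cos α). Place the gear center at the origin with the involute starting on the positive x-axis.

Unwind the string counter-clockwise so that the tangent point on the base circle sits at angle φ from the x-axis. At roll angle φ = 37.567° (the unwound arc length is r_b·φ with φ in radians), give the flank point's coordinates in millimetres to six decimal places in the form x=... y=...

x=34.221792 y=2.582420

pitch radius r_p = m·N/2 = 1.565·38/2 = 29.735000
base radius r_b = r_p·cos α = 29.735000·cos 15.161° = 28.700066
roll angle φ = 37.567° = 0.65566784 rad
x = r_b·(cos φ + φ·sin φ) = 28.700066·(0.79264093 + 0.65566784·0.60968874) = 34.221792
y = r_b·(sin φ − φ·cos φ) = 28.700066·(0.60968874 − 0.65566784·0.79264093) = 2.582420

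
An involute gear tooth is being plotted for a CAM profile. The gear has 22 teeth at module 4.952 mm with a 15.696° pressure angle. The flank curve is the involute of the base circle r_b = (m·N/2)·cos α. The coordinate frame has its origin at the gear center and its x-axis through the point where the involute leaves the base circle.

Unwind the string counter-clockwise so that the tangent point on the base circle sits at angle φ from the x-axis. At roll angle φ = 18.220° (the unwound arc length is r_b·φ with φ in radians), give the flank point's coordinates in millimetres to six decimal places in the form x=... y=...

pitch radius r_p = m·N/2 = 4.952·22/2 = 54.472000
base radius r_b = r_p·cos α = 54.472000·cos 15.696° = 52.440774
roll angle φ = 18.220° = 0.31799899 rad
x = r_b·(cos φ + φ·sin φ) = 52.440774·(0.94986297 + 0.31799899·0.31266650) = 55.025611
y = r_b·(sin φ − φ·cos φ) = 52.440774·(0.31266650 − 0.31799899·0.94986297) = 0.556451

x=55.025611 y=0.556451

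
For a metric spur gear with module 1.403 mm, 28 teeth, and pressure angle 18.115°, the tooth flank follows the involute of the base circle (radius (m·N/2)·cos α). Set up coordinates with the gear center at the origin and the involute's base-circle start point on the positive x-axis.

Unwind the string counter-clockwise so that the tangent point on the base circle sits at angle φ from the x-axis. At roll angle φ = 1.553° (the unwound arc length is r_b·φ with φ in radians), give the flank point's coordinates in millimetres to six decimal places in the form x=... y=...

pitch radius r_p = m·N/2 = 1.403·28/2 = 19.642000
base radius r_b = r_p·cos α = 19.642000·cos 18.115° = 18.668432
roll angle φ = 1.553° = 0.02710496 rad
x = r_b·(cos φ + φ·sin φ) = 18.668432·(0.99963268 + 0.02710496·0.02710164) = 18.675288
y = r_b·(sin φ − φ·cos φ) = 18.668432·(0.02710164 − 0.02710496·0.99963268) = 0.000124

x=18.675288 y=0.000124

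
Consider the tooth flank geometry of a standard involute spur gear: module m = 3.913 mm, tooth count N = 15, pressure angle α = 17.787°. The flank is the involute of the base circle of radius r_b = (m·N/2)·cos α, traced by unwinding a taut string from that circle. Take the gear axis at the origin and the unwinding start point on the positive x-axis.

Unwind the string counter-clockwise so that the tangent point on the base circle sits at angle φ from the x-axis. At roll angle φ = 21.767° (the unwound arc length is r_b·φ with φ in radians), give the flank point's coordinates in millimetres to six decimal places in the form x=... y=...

x=29.889074 y=0.503413

pitch radius r_p = m·N/2 = 3.913·15/2 = 29.347500
base radius r_b = r_p·cos α = 29.347500·cos 17.787° = 27.944652
roll angle φ = 21.767° = 0.37990582 rad
x = r_b·(cos φ + φ·sin φ) = 27.944652·(0.92869957 + 0.37990582·0.37083300) = 29.889074
y = r_b·(sin φ − φ·cos φ) = 27.944652·(0.37083300 − 0.37990582·0.92869957) = 0.503413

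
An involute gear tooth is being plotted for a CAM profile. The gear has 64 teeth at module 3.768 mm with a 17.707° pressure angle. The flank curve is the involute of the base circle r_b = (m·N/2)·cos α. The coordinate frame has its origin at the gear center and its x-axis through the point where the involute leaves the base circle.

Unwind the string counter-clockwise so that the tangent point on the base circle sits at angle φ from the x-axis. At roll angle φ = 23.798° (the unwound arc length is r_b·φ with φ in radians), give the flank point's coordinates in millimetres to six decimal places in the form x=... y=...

x=124.348429 y=2.696521

pitch radius r_p = m·N/2 = 3.768·64/2 = 120.576000
base radius r_b = r_p·cos α = 120.576000·cos 17.707° = 114.863631
roll angle φ = 23.798° = 0.41535346 rad
x = r_b·(cos φ + φ·sin φ) = 114.863631·(0.91497375 + 0.41535346·0.40351336) = 124.348429
y = r_b·(sin φ − φ·cos φ) = 114.863631·(0.40351336 − 0.41535346·0.91497375) = 2.696521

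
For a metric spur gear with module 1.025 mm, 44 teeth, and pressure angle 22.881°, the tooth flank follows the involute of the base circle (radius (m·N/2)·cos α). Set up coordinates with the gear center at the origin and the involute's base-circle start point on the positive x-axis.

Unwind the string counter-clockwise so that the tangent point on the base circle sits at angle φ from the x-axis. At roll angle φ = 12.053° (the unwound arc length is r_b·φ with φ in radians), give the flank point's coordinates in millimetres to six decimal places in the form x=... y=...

pitch radius r_p = m·N/2 = 1.025·44/2 = 22.550000
base radius r_b = r_p·cos α = 22.550000·cos 22.881° = 20.775640
roll angle φ = 12.053° = 0.21036453 rad
x = r_b·(cos φ + φ·sin φ) = 20.775640·(0.97795486 + 0.21036453·0.20881641) = 21.230261
y = r_b·(sin φ − φ·cos φ) = 20.775640·(0.20881641 − 0.21036453·0.97795486) = 0.064184

x=21.230261 y=0.064184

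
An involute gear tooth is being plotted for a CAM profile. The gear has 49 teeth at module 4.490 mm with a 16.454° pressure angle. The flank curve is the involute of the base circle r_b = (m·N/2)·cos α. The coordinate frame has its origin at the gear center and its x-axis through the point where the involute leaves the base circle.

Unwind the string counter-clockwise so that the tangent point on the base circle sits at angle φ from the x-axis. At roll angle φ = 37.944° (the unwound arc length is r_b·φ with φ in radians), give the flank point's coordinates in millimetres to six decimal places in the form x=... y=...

x=126.159268 y=9.772931

pitch radius r_p = m·N/2 = 4.490·49/2 = 110.005000
base radius r_b = r_p·cos α = 110.005000·cos 16.454° = 105.500015
roll angle φ = 37.944° = 0.66224773 rad
x = r_b·(cos φ + φ·sin φ) = 105.500015·(0.78861212 + 0.66224773·0.61489099) = 126.159268
y = r_b·(sin φ − φ·cos φ) = 105.500015·(0.61489099 − 0.66224773·0.78861212) = 9.772931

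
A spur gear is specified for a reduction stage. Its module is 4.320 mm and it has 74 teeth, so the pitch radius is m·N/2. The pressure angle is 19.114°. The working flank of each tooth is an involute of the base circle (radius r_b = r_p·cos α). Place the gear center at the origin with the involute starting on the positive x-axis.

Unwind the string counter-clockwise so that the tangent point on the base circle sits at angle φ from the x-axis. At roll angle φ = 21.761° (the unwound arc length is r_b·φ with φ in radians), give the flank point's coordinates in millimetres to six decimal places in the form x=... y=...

pitch radius r_p = m·N/2 = 4.320·74/2 = 159.840000
base radius r_b = r_p·cos α = 159.840000·cos 19.114° = 151.027850
roll angle φ = 21.761° = 0.37980110 rad
x = r_b·(cos φ + φ·sin φ) = 151.027850·(0.92873839 + 0.37980110·0.37073575) = 161.530967
y = r_b·(sin φ − φ·cos φ) = 151.027850·(0.37073575 − 0.37980110·0.92873839) = 2.718484

x=161.530967 y=2.718484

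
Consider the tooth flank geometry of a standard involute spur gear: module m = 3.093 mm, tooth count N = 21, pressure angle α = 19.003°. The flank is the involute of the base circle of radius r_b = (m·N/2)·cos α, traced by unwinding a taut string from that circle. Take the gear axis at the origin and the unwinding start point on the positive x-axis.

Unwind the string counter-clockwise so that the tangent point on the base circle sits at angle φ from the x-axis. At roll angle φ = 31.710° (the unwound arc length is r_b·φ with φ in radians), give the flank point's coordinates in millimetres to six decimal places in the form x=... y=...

pitch radius r_p = m·N/2 = 3.093·21/2 = 32.476500
base radius r_b = r_p·cos α = 32.476500·cos 19.003° = 30.706580
roll angle φ = 31.710° = 0.55344391 rad
x = r_b·(cos φ + φ·sin φ) = 30.706580·(0.85071938 + 0.55344391·0.52562014) = 35.055266
y = r_b·(sin φ − φ·cos φ) = 30.706580·(0.52562014 − 0.55344391·0.85071938) = 1.682557

x=35.055266 y=1.682557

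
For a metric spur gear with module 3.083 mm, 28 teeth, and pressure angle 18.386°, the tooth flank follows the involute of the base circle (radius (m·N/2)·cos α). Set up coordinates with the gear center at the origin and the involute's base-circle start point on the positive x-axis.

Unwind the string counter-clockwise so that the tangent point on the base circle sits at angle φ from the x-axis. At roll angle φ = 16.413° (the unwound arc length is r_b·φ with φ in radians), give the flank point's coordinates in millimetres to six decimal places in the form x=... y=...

pitch radius r_p = m·N/2 = 3.083·28/2 = 43.162000
base radius r_b = r_p·cos α = 43.162000·cos 18.386° = 40.958714
roll angle φ = 16.413° = 0.28646089 rad
x = r_b·(cos φ + φ·sin φ) = 40.958714·(0.95924989 + 0.28646089·0.28255911) = 42.604928
y = r_b·(sin φ − φ·cos φ) = 40.958714·(0.28255911 − 0.28646089·0.95924989) = 0.318312

x=42.604928 y=0.318312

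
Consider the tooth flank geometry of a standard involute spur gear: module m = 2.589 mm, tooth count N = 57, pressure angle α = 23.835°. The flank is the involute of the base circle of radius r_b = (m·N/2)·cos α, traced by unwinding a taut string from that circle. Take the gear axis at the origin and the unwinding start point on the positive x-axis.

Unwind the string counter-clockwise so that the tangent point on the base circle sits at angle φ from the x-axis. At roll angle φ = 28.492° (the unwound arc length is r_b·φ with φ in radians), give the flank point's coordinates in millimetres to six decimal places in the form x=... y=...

x=75.329721 y=2.698756

pitch radius r_p = m·N/2 = 2.589·57/2 = 73.786500
base radius r_b = r_p·cos α = 73.786500·cos 23.835° = 67.493470
roll angle φ = 28.492° = 0.49727921 rad
x = r_b·(cos φ + φ·sin φ) = 67.493470·(0.87888373 + 0.49727921·0.47703605) = 75.329721
y = r_b·(sin φ − φ·cos φ) = 67.493470·(0.47703605 − 0.49727921·0.87888373) = 2.698756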